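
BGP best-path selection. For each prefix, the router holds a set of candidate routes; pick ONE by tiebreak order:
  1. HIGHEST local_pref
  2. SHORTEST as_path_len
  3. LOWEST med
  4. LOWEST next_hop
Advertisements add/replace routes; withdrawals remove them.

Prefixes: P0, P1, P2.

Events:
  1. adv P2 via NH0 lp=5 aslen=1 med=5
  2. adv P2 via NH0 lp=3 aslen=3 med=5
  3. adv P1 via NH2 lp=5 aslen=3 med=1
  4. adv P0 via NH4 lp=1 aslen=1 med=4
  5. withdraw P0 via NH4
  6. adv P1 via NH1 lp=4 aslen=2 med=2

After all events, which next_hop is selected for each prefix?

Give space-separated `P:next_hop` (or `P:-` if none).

Op 1: best P0=- P1=- P2=NH0
Op 2: best P0=- P1=- P2=NH0
Op 3: best P0=- P1=NH2 P2=NH0
Op 4: best P0=NH4 P1=NH2 P2=NH0
Op 5: best P0=- P1=NH2 P2=NH0
Op 6: best P0=- P1=NH2 P2=NH0

Answer: P0:- P1:NH2 P2:NH0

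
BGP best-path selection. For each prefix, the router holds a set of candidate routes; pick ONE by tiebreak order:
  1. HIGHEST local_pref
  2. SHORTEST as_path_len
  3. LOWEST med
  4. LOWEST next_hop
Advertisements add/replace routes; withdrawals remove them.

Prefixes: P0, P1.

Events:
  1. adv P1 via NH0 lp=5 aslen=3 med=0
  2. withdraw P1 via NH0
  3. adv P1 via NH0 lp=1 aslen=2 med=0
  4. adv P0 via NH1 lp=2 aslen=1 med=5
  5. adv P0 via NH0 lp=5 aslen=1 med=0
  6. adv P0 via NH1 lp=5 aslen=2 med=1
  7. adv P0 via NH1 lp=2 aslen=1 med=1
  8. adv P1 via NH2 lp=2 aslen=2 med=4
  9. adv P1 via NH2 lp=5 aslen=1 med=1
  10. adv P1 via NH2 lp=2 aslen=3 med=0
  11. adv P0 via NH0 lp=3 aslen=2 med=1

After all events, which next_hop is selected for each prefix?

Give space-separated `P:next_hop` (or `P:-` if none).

Answer: P0:NH0 P1:NH2

Derivation:
Op 1: best P0=- P1=NH0
Op 2: best P0=- P1=-
Op 3: best P0=- P1=NH0
Op 4: best P0=NH1 P1=NH0
Op 5: best P0=NH0 P1=NH0
Op 6: best P0=NH0 P1=NH0
Op 7: best P0=NH0 P1=NH0
Op 8: best P0=NH0 P1=NH2
Op 9: best P0=NH0 P1=NH2
Op 10: best P0=NH0 P1=NH2
Op 11: best P0=NH0 P1=NH2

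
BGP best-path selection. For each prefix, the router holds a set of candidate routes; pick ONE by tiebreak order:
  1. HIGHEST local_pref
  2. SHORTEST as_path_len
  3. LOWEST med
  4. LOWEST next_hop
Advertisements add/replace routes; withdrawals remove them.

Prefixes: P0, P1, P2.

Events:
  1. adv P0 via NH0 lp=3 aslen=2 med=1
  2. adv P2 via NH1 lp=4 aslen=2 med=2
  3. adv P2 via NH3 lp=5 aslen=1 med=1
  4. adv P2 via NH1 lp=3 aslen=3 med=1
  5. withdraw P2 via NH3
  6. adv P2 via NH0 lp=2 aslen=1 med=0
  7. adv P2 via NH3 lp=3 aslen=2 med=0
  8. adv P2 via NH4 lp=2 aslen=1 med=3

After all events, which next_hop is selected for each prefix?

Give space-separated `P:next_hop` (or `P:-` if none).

Op 1: best P0=NH0 P1=- P2=-
Op 2: best P0=NH0 P1=- P2=NH1
Op 3: best P0=NH0 P1=- P2=NH3
Op 4: best P0=NH0 P1=- P2=NH3
Op 5: best P0=NH0 P1=- P2=NH1
Op 6: best P0=NH0 P1=- P2=NH1
Op 7: best P0=NH0 P1=- P2=NH3
Op 8: best P0=NH0 P1=- P2=NH3

Answer: P0:NH0 P1:- P2:NH3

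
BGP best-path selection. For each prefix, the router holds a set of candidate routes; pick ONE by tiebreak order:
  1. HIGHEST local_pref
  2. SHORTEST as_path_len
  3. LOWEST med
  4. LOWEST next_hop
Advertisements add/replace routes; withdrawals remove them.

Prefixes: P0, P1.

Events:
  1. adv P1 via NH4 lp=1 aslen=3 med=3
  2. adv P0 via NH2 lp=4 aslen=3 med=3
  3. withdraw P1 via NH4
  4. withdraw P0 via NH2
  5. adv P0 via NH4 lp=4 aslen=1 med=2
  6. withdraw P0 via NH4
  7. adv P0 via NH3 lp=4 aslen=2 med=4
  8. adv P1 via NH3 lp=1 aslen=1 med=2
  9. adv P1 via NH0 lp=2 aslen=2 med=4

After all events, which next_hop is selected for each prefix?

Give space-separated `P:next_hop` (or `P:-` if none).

Answer: P0:NH3 P1:NH0

Derivation:
Op 1: best P0=- P1=NH4
Op 2: best P0=NH2 P1=NH4
Op 3: best P0=NH2 P1=-
Op 4: best P0=- P1=-
Op 5: best P0=NH4 P1=-
Op 6: best P0=- P1=-
Op 7: best P0=NH3 P1=-
Op 8: best P0=NH3 P1=NH3
Op 9: best P0=NH3 P1=NH0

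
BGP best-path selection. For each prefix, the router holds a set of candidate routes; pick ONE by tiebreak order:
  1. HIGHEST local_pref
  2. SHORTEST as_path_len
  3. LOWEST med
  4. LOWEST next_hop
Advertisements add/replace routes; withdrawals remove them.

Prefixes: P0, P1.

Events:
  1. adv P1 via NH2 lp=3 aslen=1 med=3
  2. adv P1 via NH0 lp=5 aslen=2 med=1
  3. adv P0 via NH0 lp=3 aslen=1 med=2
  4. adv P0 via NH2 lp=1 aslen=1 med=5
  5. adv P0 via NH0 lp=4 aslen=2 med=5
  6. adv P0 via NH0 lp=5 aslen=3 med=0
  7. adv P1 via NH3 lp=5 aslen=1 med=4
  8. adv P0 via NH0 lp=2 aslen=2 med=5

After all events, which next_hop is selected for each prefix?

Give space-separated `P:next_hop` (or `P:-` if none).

Op 1: best P0=- P1=NH2
Op 2: best P0=- P1=NH0
Op 3: best P0=NH0 P1=NH0
Op 4: best P0=NH0 P1=NH0
Op 5: best P0=NH0 P1=NH0
Op 6: best P0=NH0 P1=NH0
Op 7: best P0=NH0 P1=NH3
Op 8: best P0=NH0 P1=NH3

Answer: P0:NH0 P1:NH3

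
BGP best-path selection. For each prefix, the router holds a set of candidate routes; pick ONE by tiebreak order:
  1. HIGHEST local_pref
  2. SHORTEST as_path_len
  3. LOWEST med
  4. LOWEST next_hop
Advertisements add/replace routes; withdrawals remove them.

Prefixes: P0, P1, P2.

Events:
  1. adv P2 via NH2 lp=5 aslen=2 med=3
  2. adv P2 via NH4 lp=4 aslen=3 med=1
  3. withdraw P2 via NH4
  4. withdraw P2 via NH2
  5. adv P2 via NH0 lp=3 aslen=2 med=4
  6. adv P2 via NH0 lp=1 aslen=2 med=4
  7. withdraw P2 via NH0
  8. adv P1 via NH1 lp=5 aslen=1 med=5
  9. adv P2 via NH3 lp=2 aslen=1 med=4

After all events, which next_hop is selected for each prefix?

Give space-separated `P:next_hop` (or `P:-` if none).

Answer: P0:- P1:NH1 P2:NH3

Derivation:
Op 1: best P0=- P1=- P2=NH2
Op 2: best P0=- P1=- P2=NH2
Op 3: best P0=- P1=- P2=NH2
Op 4: best P0=- P1=- P2=-
Op 5: best P0=- P1=- P2=NH0
Op 6: best P0=- P1=- P2=NH0
Op 7: best P0=- P1=- P2=-
Op 8: best P0=- P1=NH1 P2=-
Op 9: best P0=- P1=NH1 P2=NH3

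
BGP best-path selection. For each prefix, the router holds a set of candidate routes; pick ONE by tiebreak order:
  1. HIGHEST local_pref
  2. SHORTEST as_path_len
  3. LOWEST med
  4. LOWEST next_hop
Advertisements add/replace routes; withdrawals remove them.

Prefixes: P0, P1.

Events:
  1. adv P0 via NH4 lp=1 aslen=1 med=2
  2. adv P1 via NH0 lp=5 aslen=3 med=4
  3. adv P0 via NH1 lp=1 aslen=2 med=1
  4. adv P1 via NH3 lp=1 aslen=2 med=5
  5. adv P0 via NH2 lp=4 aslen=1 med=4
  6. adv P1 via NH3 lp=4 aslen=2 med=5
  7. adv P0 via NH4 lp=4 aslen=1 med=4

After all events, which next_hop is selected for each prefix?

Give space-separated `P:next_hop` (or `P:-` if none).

Answer: P0:NH2 P1:NH0

Derivation:
Op 1: best P0=NH4 P1=-
Op 2: best P0=NH4 P1=NH0
Op 3: best P0=NH4 P1=NH0
Op 4: best P0=NH4 P1=NH0
Op 5: best P0=NH2 P1=NH0
Op 6: best P0=NH2 P1=NH0
Op 7: best P0=NH2 P1=NH0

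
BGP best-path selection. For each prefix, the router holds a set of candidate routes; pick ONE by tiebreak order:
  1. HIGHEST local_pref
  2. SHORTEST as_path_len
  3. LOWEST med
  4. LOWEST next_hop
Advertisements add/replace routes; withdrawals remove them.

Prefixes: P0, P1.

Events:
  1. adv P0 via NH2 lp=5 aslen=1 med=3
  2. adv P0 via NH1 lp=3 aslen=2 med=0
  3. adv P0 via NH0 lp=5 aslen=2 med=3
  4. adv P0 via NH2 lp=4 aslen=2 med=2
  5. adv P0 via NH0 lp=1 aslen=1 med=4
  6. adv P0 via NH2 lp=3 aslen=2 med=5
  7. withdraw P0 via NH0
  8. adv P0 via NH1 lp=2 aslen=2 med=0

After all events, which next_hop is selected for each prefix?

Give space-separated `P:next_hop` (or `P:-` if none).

Answer: P0:NH2 P1:-

Derivation:
Op 1: best P0=NH2 P1=-
Op 2: best P0=NH2 P1=-
Op 3: best P0=NH2 P1=-
Op 4: best P0=NH0 P1=-
Op 5: best P0=NH2 P1=-
Op 6: best P0=NH1 P1=-
Op 7: best P0=NH1 P1=-
Op 8: best P0=NH2 P1=-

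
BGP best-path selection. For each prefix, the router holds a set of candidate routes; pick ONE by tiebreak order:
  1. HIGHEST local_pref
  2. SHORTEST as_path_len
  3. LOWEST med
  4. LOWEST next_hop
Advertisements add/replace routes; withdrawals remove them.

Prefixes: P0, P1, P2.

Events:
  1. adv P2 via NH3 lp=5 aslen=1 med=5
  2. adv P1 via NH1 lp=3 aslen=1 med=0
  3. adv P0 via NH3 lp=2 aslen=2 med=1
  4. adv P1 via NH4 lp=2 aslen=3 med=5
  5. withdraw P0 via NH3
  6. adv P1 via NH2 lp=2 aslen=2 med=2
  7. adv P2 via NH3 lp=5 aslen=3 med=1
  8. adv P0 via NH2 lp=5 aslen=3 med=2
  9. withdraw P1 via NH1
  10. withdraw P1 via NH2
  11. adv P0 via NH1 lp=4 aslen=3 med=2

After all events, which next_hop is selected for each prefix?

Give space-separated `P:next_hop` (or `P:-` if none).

Answer: P0:NH2 P1:NH4 P2:NH3

Derivation:
Op 1: best P0=- P1=- P2=NH3
Op 2: best P0=- P1=NH1 P2=NH3
Op 3: best P0=NH3 P1=NH1 P2=NH3
Op 4: best P0=NH3 P1=NH1 P2=NH3
Op 5: best P0=- P1=NH1 P2=NH3
Op 6: best P0=- P1=NH1 P2=NH3
Op 7: best P0=- P1=NH1 P2=NH3
Op 8: best P0=NH2 P1=NH1 P2=NH3
Op 9: best P0=NH2 P1=NH2 P2=NH3
Op 10: best P0=NH2 P1=NH4 P2=NH3
Op 11: best P0=NH2 P1=NH4 P2=NH3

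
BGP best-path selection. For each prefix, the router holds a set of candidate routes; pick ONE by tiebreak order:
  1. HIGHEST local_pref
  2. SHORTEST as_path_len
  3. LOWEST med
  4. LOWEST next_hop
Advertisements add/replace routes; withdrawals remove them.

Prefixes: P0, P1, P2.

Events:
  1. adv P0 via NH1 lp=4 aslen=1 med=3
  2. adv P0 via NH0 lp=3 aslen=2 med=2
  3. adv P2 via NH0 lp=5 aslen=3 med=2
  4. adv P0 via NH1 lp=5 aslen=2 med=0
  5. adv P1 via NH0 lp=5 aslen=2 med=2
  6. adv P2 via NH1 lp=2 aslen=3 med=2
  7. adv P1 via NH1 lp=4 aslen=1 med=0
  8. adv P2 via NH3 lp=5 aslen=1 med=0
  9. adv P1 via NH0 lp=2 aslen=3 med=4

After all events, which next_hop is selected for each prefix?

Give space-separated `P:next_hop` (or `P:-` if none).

Op 1: best P0=NH1 P1=- P2=-
Op 2: best P0=NH1 P1=- P2=-
Op 3: best P0=NH1 P1=- P2=NH0
Op 4: best P0=NH1 P1=- P2=NH0
Op 5: best P0=NH1 P1=NH0 P2=NH0
Op 6: best P0=NH1 P1=NH0 P2=NH0
Op 7: best P0=NH1 P1=NH0 P2=NH0
Op 8: best P0=NH1 P1=NH0 P2=NH3
Op 9: best P0=NH1 P1=NH1 P2=NH3

Answer: P0:NH1 P1:NH1 P2:NH3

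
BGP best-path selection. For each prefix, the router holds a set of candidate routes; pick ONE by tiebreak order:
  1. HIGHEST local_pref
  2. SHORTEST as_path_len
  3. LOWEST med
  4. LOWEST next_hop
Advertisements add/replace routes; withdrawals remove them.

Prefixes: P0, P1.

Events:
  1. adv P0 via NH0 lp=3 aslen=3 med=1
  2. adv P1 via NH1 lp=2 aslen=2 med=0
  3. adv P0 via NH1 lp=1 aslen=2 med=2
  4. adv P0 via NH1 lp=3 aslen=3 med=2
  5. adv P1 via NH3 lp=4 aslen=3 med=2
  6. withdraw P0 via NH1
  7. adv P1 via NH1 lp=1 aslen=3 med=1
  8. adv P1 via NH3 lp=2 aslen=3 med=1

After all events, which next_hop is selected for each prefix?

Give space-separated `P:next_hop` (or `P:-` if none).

Op 1: best P0=NH0 P1=-
Op 2: best P0=NH0 P1=NH1
Op 3: best P0=NH0 P1=NH1
Op 4: best P0=NH0 P1=NH1
Op 5: best P0=NH0 P1=NH3
Op 6: best P0=NH0 P1=NH3
Op 7: best P0=NH0 P1=NH3
Op 8: best P0=NH0 P1=NH3

Answer: P0:NH0 P1:NH3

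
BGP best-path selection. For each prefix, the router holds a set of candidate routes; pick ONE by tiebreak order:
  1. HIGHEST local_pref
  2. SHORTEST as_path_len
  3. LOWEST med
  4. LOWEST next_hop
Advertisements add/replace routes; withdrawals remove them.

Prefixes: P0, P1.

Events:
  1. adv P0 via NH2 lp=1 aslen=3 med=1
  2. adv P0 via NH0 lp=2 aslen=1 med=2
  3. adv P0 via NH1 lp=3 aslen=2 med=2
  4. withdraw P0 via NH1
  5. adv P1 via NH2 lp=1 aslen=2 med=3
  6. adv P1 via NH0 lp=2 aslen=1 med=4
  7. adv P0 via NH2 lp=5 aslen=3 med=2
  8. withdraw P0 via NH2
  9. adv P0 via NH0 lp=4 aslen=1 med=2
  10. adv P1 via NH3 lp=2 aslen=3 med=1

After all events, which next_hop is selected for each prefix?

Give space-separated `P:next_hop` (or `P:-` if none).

Answer: P0:NH0 P1:NH0

Derivation:
Op 1: best P0=NH2 P1=-
Op 2: best P0=NH0 P1=-
Op 3: best P0=NH1 P1=-
Op 4: best P0=NH0 P1=-
Op 5: best P0=NH0 P1=NH2
Op 6: best P0=NH0 P1=NH0
Op 7: best P0=NH2 P1=NH0
Op 8: best P0=NH0 P1=NH0
Op 9: best P0=NH0 P1=NH0
Op 10: best P0=NH0 P1=NH0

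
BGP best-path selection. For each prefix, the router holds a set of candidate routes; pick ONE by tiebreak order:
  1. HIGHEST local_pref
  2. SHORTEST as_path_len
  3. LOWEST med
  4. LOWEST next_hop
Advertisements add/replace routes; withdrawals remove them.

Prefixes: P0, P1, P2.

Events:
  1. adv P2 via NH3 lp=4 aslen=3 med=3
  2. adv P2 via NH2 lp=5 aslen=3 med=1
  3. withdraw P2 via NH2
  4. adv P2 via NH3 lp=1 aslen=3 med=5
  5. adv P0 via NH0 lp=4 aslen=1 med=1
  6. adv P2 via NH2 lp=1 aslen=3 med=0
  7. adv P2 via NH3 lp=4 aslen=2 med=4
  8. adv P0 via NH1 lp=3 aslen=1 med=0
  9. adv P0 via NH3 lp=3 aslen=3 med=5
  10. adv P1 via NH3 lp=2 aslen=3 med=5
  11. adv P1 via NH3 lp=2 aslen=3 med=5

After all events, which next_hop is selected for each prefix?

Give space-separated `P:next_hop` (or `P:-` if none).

Op 1: best P0=- P1=- P2=NH3
Op 2: best P0=- P1=- P2=NH2
Op 3: best P0=- P1=- P2=NH3
Op 4: best P0=- P1=- P2=NH3
Op 5: best P0=NH0 P1=- P2=NH3
Op 6: best P0=NH0 P1=- P2=NH2
Op 7: best P0=NH0 P1=- P2=NH3
Op 8: best P0=NH0 P1=- P2=NH3
Op 9: best P0=NH0 P1=- P2=NH3
Op 10: best P0=NH0 P1=NH3 P2=NH3
Op 11: best P0=NH0 P1=NH3 P2=NH3

Answer: P0:NH0 P1:NH3 P2:NH3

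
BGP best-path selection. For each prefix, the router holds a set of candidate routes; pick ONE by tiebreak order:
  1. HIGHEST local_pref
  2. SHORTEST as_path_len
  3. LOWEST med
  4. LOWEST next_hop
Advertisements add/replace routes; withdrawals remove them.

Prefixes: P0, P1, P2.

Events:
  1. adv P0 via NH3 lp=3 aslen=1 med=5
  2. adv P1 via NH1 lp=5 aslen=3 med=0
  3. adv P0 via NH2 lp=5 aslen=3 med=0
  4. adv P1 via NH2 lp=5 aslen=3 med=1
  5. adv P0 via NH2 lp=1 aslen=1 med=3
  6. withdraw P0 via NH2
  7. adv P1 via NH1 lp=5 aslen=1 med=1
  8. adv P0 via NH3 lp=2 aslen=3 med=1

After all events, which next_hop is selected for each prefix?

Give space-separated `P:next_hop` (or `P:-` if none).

Answer: P0:NH3 P1:NH1 P2:-

Derivation:
Op 1: best P0=NH3 P1=- P2=-
Op 2: best P0=NH3 P1=NH1 P2=-
Op 3: best P0=NH2 P1=NH1 P2=-
Op 4: best P0=NH2 P1=NH1 P2=-
Op 5: best P0=NH3 P1=NH1 P2=-
Op 6: best P0=NH3 P1=NH1 P2=-
Op 7: best P0=NH3 P1=NH1 P2=-
Op 8: best P0=NH3 P1=NH1 P2=-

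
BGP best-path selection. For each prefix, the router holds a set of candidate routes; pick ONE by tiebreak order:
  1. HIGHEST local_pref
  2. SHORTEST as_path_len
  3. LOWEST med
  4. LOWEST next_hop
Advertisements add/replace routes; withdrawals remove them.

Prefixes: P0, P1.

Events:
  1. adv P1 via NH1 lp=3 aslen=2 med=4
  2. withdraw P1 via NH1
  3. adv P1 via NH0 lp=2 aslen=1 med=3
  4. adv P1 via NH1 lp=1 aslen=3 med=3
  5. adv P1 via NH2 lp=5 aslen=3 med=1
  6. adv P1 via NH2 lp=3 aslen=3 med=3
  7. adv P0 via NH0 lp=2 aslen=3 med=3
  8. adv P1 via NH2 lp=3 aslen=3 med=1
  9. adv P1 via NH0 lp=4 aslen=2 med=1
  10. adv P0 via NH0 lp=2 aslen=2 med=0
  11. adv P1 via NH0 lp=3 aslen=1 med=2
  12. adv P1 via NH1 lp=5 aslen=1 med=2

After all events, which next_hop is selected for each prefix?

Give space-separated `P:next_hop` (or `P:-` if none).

Answer: P0:NH0 P1:NH1

Derivation:
Op 1: best P0=- P1=NH1
Op 2: best P0=- P1=-
Op 3: best P0=- P1=NH0
Op 4: best P0=- P1=NH0
Op 5: best P0=- P1=NH2
Op 6: best P0=- P1=NH2
Op 7: best P0=NH0 P1=NH2
Op 8: best P0=NH0 P1=NH2
Op 9: best P0=NH0 P1=NH0
Op 10: best P0=NH0 P1=NH0
Op 11: best P0=NH0 P1=NH0
Op 12: best P0=NH0 P1=NH1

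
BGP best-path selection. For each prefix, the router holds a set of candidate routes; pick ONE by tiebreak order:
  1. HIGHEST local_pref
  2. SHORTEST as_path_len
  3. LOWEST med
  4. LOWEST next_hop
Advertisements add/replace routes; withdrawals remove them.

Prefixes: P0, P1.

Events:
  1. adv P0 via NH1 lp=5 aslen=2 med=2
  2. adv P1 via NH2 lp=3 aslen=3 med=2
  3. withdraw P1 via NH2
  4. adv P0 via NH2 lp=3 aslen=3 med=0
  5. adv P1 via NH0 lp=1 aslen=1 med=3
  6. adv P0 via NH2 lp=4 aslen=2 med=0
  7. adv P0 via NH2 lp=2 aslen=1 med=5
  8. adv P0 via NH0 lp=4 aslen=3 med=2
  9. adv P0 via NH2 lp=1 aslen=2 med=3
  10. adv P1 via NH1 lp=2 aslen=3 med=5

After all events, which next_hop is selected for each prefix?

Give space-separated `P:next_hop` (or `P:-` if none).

Op 1: best P0=NH1 P1=-
Op 2: best P0=NH1 P1=NH2
Op 3: best P0=NH1 P1=-
Op 4: best P0=NH1 P1=-
Op 5: best P0=NH1 P1=NH0
Op 6: best P0=NH1 P1=NH0
Op 7: best P0=NH1 P1=NH0
Op 8: best P0=NH1 P1=NH0
Op 9: best P0=NH1 P1=NH0
Op 10: best P0=NH1 P1=NH1

Answer: P0:NH1 P1:NH1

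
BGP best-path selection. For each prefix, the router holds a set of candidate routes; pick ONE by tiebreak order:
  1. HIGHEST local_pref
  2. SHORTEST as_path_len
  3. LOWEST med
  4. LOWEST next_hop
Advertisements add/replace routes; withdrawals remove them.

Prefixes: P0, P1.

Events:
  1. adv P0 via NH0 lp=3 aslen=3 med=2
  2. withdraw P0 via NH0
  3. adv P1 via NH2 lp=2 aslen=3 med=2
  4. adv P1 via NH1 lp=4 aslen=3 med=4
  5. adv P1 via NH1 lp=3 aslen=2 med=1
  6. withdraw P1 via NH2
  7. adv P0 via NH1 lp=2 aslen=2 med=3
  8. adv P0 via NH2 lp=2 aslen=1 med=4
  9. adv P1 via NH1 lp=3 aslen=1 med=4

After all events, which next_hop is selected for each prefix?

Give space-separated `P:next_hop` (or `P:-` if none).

Op 1: best P0=NH0 P1=-
Op 2: best P0=- P1=-
Op 3: best P0=- P1=NH2
Op 4: best P0=- P1=NH1
Op 5: best P0=- P1=NH1
Op 6: best P0=- P1=NH1
Op 7: best P0=NH1 P1=NH1
Op 8: best P0=NH2 P1=NH1
Op 9: best P0=NH2 P1=NH1

Answer: P0:NH2 P1:NH1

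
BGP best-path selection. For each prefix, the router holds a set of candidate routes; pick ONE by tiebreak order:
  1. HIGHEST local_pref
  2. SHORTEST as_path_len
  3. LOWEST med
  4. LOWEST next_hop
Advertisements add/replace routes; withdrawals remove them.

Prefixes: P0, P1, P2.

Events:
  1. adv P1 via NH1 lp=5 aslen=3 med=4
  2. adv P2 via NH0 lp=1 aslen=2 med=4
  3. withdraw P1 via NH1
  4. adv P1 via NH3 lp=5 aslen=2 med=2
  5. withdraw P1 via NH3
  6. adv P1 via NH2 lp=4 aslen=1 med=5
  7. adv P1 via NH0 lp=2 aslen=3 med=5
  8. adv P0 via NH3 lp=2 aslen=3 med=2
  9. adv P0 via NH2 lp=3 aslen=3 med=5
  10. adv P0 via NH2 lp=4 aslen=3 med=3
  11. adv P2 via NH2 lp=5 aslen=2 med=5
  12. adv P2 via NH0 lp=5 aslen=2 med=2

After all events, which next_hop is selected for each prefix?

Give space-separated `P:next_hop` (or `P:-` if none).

Op 1: best P0=- P1=NH1 P2=-
Op 2: best P0=- P1=NH1 P2=NH0
Op 3: best P0=- P1=- P2=NH0
Op 4: best P0=- P1=NH3 P2=NH0
Op 5: best P0=- P1=- P2=NH0
Op 6: best P0=- P1=NH2 P2=NH0
Op 7: best P0=- P1=NH2 P2=NH0
Op 8: best P0=NH3 P1=NH2 P2=NH0
Op 9: best P0=NH2 P1=NH2 P2=NH0
Op 10: best P0=NH2 P1=NH2 P2=NH0
Op 11: best P0=NH2 P1=NH2 P2=NH2
Op 12: best P0=NH2 P1=NH2 P2=NH0

Answer: P0:NH2 P1:NH2 P2:NH0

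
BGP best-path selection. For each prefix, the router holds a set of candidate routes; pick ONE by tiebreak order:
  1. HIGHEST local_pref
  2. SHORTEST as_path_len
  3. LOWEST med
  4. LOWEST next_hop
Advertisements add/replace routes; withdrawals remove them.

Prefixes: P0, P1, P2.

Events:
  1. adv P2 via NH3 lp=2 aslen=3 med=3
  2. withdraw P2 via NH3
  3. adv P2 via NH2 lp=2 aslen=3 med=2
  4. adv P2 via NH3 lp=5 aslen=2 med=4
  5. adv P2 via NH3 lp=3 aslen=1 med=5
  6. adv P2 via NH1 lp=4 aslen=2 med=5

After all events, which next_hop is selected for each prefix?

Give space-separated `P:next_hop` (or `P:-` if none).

Op 1: best P0=- P1=- P2=NH3
Op 2: best P0=- P1=- P2=-
Op 3: best P0=- P1=- P2=NH2
Op 4: best P0=- P1=- P2=NH3
Op 5: best P0=- P1=- P2=NH3
Op 6: best P0=- P1=- P2=NH1

Answer: P0:- P1:- P2:NH1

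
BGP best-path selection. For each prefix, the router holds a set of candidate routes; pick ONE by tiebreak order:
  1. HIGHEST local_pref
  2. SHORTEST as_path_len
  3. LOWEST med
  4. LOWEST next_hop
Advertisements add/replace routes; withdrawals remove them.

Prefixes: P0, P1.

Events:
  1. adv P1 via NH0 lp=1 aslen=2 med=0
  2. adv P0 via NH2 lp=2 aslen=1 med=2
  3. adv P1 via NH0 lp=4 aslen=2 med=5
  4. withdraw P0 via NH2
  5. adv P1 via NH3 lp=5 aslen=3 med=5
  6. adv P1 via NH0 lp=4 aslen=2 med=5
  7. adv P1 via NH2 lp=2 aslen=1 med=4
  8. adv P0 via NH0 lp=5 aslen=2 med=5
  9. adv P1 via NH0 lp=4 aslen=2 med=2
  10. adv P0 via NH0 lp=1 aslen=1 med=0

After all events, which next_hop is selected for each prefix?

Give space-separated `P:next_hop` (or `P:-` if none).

Op 1: best P0=- P1=NH0
Op 2: best P0=NH2 P1=NH0
Op 3: best P0=NH2 P1=NH0
Op 4: best P0=- P1=NH0
Op 5: best P0=- P1=NH3
Op 6: best P0=- P1=NH3
Op 7: best P0=- P1=NH3
Op 8: best P0=NH0 P1=NH3
Op 9: best P0=NH0 P1=NH3
Op 10: best P0=NH0 P1=NH3

Answer: P0:NH0 P1:NH3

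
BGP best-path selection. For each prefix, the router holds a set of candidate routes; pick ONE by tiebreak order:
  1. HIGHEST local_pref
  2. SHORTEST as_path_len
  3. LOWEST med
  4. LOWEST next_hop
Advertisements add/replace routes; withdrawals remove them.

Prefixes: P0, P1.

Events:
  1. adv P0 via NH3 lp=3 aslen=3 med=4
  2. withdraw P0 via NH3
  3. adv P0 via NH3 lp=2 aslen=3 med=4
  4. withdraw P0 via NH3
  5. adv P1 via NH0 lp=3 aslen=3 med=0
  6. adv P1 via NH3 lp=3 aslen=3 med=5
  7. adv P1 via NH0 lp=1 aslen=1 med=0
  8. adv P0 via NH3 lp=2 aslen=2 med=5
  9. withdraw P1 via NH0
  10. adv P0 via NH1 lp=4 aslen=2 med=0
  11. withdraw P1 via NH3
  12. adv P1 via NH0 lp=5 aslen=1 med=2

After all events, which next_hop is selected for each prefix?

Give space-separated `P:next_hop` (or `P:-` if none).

Op 1: best P0=NH3 P1=-
Op 2: best P0=- P1=-
Op 3: best P0=NH3 P1=-
Op 4: best P0=- P1=-
Op 5: best P0=- P1=NH0
Op 6: best P0=- P1=NH0
Op 7: best P0=- P1=NH3
Op 8: best P0=NH3 P1=NH3
Op 9: best P0=NH3 P1=NH3
Op 10: best P0=NH1 P1=NH3
Op 11: best P0=NH1 P1=-
Op 12: best P0=NH1 P1=NH0

Answer: P0:NH1 P1:NH0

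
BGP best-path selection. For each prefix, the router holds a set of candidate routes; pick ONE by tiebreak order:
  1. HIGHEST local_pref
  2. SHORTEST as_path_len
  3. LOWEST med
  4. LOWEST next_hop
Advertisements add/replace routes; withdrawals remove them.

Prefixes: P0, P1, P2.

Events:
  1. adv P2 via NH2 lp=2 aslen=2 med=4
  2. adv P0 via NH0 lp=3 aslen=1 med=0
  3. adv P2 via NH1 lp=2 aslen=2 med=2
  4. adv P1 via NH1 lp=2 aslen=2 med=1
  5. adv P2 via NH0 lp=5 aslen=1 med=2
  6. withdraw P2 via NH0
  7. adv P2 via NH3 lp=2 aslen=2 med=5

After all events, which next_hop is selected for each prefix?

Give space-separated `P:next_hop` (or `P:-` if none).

Op 1: best P0=- P1=- P2=NH2
Op 2: best P0=NH0 P1=- P2=NH2
Op 3: best P0=NH0 P1=- P2=NH1
Op 4: best P0=NH0 P1=NH1 P2=NH1
Op 5: best P0=NH0 P1=NH1 P2=NH0
Op 6: best P0=NH0 P1=NH1 P2=NH1
Op 7: best P0=NH0 P1=NH1 P2=NH1

Answer: P0:NH0 P1:NH1 P2:NH1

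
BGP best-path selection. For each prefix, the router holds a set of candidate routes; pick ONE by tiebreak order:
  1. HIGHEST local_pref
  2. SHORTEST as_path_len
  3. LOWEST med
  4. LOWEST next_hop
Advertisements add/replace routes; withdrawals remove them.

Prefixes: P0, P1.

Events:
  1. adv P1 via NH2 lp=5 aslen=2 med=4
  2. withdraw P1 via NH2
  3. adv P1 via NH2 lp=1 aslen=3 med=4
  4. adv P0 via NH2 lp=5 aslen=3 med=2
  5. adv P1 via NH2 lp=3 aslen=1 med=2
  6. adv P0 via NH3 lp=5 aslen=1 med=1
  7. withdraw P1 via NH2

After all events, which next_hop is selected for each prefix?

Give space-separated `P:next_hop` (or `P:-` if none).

Op 1: best P0=- P1=NH2
Op 2: best P0=- P1=-
Op 3: best P0=- P1=NH2
Op 4: best P0=NH2 P1=NH2
Op 5: best P0=NH2 P1=NH2
Op 6: best P0=NH3 P1=NH2
Op 7: best P0=NH3 P1=-

Answer: P0:NH3 P1:-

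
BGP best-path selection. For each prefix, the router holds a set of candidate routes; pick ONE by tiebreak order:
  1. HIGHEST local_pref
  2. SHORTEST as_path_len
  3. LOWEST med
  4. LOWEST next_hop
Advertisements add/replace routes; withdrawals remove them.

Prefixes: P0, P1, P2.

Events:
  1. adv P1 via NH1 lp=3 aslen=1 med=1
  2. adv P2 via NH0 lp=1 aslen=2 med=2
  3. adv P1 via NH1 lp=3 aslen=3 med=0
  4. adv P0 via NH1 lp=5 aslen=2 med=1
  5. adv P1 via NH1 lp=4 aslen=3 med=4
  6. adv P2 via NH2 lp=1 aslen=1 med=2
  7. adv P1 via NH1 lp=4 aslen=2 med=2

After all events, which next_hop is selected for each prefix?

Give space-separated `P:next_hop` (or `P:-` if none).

Op 1: best P0=- P1=NH1 P2=-
Op 2: best P0=- P1=NH1 P2=NH0
Op 3: best P0=- P1=NH1 P2=NH0
Op 4: best P0=NH1 P1=NH1 P2=NH0
Op 5: best P0=NH1 P1=NH1 P2=NH0
Op 6: best P0=NH1 P1=NH1 P2=NH2
Op 7: best P0=NH1 P1=NH1 P2=NH2

Answer: P0:NH1 P1:NH1 P2:NH2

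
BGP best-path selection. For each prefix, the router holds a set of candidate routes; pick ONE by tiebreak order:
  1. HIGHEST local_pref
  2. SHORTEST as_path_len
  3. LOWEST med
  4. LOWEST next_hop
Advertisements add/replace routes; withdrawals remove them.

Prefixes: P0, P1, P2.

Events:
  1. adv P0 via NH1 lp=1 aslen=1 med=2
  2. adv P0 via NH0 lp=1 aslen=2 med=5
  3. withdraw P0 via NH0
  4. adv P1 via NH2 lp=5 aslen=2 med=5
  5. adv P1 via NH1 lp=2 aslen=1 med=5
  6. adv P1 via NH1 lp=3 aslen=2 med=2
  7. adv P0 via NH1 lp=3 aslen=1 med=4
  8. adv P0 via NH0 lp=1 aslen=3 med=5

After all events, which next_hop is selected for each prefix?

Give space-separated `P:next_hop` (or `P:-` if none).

Op 1: best P0=NH1 P1=- P2=-
Op 2: best P0=NH1 P1=- P2=-
Op 3: best P0=NH1 P1=- P2=-
Op 4: best P0=NH1 P1=NH2 P2=-
Op 5: best P0=NH1 P1=NH2 P2=-
Op 6: best P0=NH1 P1=NH2 P2=-
Op 7: best P0=NH1 P1=NH2 P2=-
Op 8: best P0=NH1 P1=NH2 P2=-

Answer: P0:NH1 P1:NH2 P2:-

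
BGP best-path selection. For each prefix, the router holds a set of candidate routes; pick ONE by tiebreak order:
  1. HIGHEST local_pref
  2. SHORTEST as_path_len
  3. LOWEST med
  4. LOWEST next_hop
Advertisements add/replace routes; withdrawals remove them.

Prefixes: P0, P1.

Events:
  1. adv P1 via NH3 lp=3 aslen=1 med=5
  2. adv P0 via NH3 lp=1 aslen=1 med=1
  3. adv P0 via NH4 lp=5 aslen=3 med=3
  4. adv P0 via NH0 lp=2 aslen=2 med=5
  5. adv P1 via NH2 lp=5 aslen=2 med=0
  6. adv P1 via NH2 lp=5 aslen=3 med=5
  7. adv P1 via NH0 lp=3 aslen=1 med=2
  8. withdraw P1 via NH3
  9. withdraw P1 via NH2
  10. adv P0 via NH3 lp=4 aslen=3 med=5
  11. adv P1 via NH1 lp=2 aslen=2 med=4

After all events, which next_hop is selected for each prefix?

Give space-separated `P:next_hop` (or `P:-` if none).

Op 1: best P0=- P1=NH3
Op 2: best P0=NH3 P1=NH3
Op 3: best P0=NH4 P1=NH3
Op 4: best P0=NH4 P1=NH3
Op 5: best P0=NH4 P1=NH2
Op 6: best P0=NH4 P1=NH2
Op 7: best P0=NH4 P1=NH2
Op 8: best P0=NH4 P1=NH2
Op 9: best P0=NH4 P1=NH0
Op 10: best P0=NH4 P1=NH0
Op 11: best P0=NH4 P1=NH0

Answer: P0:NH4 P1:NH0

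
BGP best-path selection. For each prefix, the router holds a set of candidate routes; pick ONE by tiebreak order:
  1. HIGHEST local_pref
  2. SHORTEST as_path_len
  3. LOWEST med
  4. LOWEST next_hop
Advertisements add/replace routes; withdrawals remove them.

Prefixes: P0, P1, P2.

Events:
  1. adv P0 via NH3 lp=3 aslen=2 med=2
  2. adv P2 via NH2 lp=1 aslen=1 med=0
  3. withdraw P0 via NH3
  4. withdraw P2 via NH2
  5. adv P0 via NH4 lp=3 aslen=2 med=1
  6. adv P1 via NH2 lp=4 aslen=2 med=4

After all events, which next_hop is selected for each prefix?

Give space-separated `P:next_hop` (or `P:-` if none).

Op 1: best P0=NH3 P1=- P2=-
Op 2: best P0=NH3 P1=- P2=NH2
Op 3: best P0=- P1=- P2=NH2
Op 4: best P0=- P1=- P2=-
Op 5: best P0=NH4 P1=- P2=-
Op 6: best P0=NH4 P1=NH2 P2=-

Answer: P0:NH4 P1:NH2 P2:-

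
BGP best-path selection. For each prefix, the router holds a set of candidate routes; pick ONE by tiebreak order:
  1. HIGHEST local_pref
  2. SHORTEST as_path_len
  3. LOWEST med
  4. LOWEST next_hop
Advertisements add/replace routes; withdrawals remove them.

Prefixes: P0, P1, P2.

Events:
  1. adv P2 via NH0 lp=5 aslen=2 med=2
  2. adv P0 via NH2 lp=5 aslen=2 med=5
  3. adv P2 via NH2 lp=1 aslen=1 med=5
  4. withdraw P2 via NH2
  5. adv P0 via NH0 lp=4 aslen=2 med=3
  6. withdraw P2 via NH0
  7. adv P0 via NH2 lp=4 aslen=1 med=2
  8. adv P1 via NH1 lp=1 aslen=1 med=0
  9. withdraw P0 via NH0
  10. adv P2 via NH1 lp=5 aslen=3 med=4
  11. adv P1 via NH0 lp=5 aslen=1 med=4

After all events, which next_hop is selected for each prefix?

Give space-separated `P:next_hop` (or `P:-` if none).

Answer: P0:NH2 P1:NH0 P2:NH1

Derivation:
Op 1: best P0=- P1=- P2=NH0
Op 2: best P0=NH2 P1=- P2=NH0
Op 3: best P0=NH2 P1=- P2=NH0
Op 4: best P0=NH2 P1=- P2=NH0
Op 5: best P0=NH2 P1=- P2=NH0
Op 6: best P0=NH2 P1=- P2=-
Op 7: best P0=NH2 P1=- P2=-
Op 8: best P0=NH2 P1=NH1 P2=-
Op 9: best P0=NH2 P1=NH1 P2=-
Op 10: best P0=NH2 P1=NH1 P2=NH1
Op 11: best P0=NH2 P1=NH0 P2=NH1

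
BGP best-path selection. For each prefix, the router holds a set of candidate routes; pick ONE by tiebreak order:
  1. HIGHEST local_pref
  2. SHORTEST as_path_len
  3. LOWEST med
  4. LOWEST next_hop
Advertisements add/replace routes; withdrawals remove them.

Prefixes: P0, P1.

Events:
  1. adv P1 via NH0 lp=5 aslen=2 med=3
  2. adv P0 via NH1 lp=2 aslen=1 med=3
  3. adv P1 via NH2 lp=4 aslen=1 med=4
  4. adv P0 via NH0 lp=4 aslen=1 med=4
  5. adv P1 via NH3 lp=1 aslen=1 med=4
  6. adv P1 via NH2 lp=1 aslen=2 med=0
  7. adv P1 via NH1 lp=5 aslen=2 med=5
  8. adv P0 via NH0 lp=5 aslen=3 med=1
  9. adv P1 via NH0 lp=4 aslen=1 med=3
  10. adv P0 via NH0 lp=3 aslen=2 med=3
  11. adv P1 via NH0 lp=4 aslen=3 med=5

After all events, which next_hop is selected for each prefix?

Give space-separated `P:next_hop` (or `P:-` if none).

Op 1: best P0=- P1=NH0
Op 2: best P0=NH1 P1=NH0
Op 3: best P0=NH1 P1=NH0
Op 4: best P0=NH0 P1=NH0
Op 5: best P0=NH0 P1=NH0
Op 6: best P0=NH0 P1=NH0
Op 7: best P0=NH0 P1=NH0
Op 8: best P0=NH0 P1=NH0
Op 9: best P0=NH0 P1=NH1
Op 10: best P0=NH0 P1=NH1
Op 11: best P0=NH0 P1=NH1

Answer: P0:NH0 P1:NH1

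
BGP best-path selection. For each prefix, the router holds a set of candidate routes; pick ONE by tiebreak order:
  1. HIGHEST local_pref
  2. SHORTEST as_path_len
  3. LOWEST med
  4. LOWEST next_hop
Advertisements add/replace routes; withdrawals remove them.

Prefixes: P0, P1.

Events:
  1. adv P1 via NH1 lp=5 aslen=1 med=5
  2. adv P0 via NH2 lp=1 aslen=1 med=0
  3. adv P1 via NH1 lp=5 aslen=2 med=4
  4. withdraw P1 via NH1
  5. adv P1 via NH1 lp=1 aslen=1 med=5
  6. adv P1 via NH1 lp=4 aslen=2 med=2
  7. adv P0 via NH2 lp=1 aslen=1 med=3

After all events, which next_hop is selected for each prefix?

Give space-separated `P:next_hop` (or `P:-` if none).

Answer: P0:NH2 P1:NH1

Derivation:
Op 1: best P0=- P1=NH1
Op 2: best P0=NH2 P1=NH1
Op 3: best P0=NH2 P1=NH1
Op 4: best P0=NH2 P1=-
Op 5: best P0=NH2 P1=NH1
Op 6: best P0=NH2 P1=NH1
Op 7: best P0=NH2 P1=NH1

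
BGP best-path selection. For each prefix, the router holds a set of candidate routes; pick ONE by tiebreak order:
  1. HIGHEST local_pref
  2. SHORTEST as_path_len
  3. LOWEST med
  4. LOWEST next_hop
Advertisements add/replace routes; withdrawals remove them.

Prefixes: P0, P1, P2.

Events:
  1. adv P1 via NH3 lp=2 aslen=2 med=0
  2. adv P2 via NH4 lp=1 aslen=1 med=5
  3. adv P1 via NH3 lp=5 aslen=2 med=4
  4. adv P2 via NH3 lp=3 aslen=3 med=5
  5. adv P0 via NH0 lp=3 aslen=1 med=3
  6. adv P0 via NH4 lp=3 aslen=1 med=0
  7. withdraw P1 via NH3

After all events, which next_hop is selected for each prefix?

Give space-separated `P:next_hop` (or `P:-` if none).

Op 1: best P0=- P1=NH3 P2=-
Op 2: best P0=- P1=NH3 P2=NH4
Op 3: best P0=- P1=NH3 P2=NH4
Op 4: best P0=- P1=NH3 P2=NH3
Op 5: best P0=NH0 P1=NH3 P2=NH3
Op 6: best P0=NH4 P1=NH3 P2=NH3
Op 7: best P0=NH4 P1=- P2=NH3

Answer: P0:NH4 P1:- P2:NH3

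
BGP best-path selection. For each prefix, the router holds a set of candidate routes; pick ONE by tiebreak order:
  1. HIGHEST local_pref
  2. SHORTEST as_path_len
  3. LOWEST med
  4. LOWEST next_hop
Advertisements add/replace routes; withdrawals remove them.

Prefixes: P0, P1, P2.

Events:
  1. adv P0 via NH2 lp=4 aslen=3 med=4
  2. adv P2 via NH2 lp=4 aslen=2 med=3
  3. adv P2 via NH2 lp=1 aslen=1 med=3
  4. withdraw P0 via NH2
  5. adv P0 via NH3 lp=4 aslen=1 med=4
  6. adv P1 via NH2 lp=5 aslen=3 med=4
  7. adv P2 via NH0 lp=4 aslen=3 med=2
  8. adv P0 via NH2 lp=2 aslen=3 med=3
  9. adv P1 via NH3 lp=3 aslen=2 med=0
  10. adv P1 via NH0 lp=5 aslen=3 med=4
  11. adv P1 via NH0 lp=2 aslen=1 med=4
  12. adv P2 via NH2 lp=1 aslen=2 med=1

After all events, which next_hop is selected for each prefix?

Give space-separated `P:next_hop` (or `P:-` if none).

Op 1: best P0=NH2 P1=- P2=-
Op 2: best P0=NH2 P1=- P2=NH2
Op 3: best P0=NH2 P1=- P2=NH2
Op 4: best P0=- P1=- P2=NH2
Op 5: best P0=NH3 P1=- P2=NH2
Op 6: best P0=NH3 P1=NH2 P2=NH2
Op 7: best P0=NH3 P1=NH2 P2=NH0
Op 8: best P0=NH3 P1=NH2 P2=NH0
Op 9: best P0=NH3 P1=NH2 P2=NH0
Op 10: best P0=NH3 P1=NH0 P2=NH0
Op 11: best P0=NH3 P1=NH2 P2=NH0
Op 12: best P0=NH3 P1=NH2 P2=NH0

Answer: P0:NH3 P1:NH2 P2:NH0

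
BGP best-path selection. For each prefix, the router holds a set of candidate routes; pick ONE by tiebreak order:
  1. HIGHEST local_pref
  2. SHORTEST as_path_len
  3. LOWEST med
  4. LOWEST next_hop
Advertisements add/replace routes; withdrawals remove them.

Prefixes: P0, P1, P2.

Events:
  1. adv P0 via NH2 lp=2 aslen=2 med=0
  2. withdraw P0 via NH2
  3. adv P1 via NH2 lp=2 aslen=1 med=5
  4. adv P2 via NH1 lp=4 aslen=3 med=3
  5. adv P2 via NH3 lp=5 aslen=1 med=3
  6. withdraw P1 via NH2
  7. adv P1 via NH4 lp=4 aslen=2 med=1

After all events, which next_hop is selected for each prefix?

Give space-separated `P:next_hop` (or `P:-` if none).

Op 1: best P0=NH2 P1=- P2=-
Op 2: best P0=- P1=- P2=-
Op 3: best P0=- P1=NH2 P2=-
Op 4: best P0=- P1=NH2 P2=NH1
Op 5: best P0=- P1=NH2 P2=NH3
Op 6: best P0=- P1=- P2=NH3
Op 7: best P0=- P1=NH4 P2=NH3

Answer: P0:- P1:NH4 P2:NH3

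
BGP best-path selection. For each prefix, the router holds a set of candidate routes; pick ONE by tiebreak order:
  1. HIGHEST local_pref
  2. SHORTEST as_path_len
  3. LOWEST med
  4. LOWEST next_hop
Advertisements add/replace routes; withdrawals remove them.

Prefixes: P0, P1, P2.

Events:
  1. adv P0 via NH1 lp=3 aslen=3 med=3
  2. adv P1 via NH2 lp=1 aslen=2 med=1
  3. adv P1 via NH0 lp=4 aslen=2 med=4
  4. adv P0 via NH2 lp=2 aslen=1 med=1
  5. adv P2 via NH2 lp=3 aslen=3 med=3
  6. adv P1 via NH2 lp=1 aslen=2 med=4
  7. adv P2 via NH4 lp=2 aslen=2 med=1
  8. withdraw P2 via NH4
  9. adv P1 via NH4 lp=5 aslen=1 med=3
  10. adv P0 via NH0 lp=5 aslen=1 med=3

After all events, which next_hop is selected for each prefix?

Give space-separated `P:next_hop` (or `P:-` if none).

Answer: P0:NH0 P1:NH4 P2:NH2

Derivation:
Op 1: best P0=NH1 P1=- P2=-
Op 2: best P0=NH1 P1=NH2 P2=-
Op 3: best P0=NH1 P1=NH0 P2=-
Op 4: best P0=NH1 P1=NH0 P2=-
Op 5: best P0=NH1 P1=NH0 P2=NH2
Op 6: best P0=NH1 P1=NH0 P2=NH2
Op 7: best P0=NH1 P1=NH0 P2=NH2
Op 8: best P0=NH1 P1=NH0 P2=NH2
Op 9: best P0=NH1 P1=NH4 P2=NH2
Op 10: best P0=NH0 P1=NH4 P2=NH2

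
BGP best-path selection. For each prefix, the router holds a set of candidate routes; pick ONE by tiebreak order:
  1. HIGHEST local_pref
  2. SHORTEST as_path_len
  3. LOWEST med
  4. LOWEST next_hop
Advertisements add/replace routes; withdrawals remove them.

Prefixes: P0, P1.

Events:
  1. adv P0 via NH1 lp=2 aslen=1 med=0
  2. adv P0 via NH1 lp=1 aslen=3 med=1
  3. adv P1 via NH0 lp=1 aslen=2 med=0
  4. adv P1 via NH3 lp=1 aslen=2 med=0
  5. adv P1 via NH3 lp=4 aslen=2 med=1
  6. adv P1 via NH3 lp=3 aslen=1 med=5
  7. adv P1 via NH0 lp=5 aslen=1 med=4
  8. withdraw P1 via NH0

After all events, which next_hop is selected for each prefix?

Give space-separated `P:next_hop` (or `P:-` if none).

Answer: P0:NH1 P1:NH3

Derivation:
Op 1: best P0=NH1 P1=-
Op 2: best P0=NH1 P1=-
Op 3: best P0=NH1 P1=NH0
Op 4: best P0=NH1 P1=NH0
Op 5: best P0=NH1 P1=NH3
Op 6: best P0=NH1 P1=NH3
Op 7: best P0=NH1 P1=NH0
Op 8: best P0=NH1 P1=NH3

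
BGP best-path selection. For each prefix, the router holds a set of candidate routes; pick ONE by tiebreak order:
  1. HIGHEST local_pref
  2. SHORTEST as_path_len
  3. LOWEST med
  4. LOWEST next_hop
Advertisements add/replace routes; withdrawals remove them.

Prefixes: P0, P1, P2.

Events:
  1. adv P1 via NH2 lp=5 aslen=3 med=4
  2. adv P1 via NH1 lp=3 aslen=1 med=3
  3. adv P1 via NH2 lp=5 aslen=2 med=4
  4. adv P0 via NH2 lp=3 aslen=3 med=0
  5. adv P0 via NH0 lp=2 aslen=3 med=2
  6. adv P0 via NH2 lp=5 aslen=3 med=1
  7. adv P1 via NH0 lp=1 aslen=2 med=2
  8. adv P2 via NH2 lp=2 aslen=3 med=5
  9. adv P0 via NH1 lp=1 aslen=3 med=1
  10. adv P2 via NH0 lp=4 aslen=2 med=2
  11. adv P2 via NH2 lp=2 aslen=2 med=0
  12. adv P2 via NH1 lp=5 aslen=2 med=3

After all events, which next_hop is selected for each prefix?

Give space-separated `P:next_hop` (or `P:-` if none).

Answer: P0:NH2 P1:NH2 P2:NH1

Derivation:
Op 1: best P0=- P1=NH2 P2=-
Op 2: best P0=- P1=NH2 P2=-
Op 3: best P0=- P1=NH2 P2=-
Op 4: best P0=NH2 P1=NH2 P2=-
Op 5: best P0=NH2 P1=NH2 P2=-
Op 6: best P0=NH2 P1=NH2 P2=-
Op 7: best P0=NH2 P1=NH2 P2=-
Op 8: best P0=NH2 P1=NH2 P2=NH2
Op 9: best P0=NH2 P1=NH2 P2=NH2
Op 10: best P0=NH2 P1=NH2 P2=NH0
Op 11: best P0=NH2 P1=NH2 P2=NH0
Op 12: best P0=NH2 P1=NH2 P2=NH1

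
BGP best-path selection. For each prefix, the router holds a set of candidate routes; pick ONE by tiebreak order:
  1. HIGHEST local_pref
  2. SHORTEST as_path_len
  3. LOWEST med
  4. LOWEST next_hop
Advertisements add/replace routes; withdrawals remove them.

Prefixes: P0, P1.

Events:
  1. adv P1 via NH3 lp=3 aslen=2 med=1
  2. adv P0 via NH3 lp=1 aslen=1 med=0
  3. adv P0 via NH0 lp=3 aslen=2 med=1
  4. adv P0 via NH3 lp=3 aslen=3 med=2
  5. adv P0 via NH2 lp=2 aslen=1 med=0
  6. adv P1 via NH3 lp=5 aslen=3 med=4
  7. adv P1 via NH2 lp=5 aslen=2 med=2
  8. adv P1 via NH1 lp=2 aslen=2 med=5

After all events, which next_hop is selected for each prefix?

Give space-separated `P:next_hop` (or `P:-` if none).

Answer: P0:NH0 P1:NH2

Derivation:
Op 1: best P0=- P1=NH3
Op 2: best P0=NH3 P1=NH3
Op 3: best P0=NH0 P1=NH3
Op 4: best P0=NH0 P1=NH3
Op 5: best P0=NH0 P1=NH3
Op 6: best P0=NH0 P1=NH3
Op 7: best P0=NH0 P1=NH2
Op 8: best P0=NH0 P1=NH2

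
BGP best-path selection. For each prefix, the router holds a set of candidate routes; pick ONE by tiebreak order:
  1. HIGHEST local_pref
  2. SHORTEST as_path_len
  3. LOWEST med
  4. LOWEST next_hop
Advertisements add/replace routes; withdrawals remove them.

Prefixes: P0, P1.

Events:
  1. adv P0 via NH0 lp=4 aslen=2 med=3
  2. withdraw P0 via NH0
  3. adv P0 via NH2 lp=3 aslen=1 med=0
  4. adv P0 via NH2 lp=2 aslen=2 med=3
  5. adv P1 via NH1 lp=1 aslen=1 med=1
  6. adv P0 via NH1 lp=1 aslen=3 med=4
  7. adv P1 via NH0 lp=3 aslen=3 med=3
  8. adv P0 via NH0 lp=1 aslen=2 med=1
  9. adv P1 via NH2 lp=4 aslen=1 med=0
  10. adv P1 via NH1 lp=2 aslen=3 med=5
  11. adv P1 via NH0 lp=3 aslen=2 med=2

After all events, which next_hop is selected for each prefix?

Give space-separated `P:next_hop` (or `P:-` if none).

Answer: P0:NH2 P1:NH2

Derivation:
Op 1: best P0=NH0 P1=-
Op 2: best P0=- P1=-
Op 3: best P0=NH2 P1=-
Op 4: best P0=NH2 P1=-
Op 5: best P0=NH2 P1=NH1
Op 6: best P0=NH2 P1=NH1
Op 7: best P0=NH2 P1=NH0
Op 8: best P0=NH2 P1=NH0
Op 9: best P0=NH2 P1=NH2
Op 10: best P0=NH2 P1=NH2
Op 11: best P0=NH2 P1=NH2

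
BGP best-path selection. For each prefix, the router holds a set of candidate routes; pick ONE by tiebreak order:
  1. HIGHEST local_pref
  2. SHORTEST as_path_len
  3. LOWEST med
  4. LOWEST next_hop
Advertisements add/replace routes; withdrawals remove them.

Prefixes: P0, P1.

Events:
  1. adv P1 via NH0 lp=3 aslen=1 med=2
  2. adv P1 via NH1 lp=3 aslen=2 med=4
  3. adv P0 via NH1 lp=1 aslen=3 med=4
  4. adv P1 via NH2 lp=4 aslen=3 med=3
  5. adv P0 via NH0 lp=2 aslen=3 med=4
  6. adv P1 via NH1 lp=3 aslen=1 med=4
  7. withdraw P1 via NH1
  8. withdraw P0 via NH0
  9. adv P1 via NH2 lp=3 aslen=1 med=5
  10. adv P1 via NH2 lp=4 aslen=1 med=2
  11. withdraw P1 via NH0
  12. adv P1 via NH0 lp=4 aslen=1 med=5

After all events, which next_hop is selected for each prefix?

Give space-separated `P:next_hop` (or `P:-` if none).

Op 1: best P0=- P1=NH0
Op 2: best P0=- P1=NH0
Op 3: best P0=NH1 P1=NH0
Op 4: best P0=NH1 P1=NH2
Op 5: best P0=NH0 P1=NH2
Op 6: best P0=NH0 P1=NH2
Op 7: best P0=NH0 P1=NH2
Op 8: best P0=NH1 P1=NH2
Op 9: best P0=NH1 P1=NH0
Op 10: best P0=NH1 P1=NH2
Op 11: best P0=NH1 P1=NH2
Op 12: best P0=NH1 P1=NH2

Answer: P0:NH1 P1:NH2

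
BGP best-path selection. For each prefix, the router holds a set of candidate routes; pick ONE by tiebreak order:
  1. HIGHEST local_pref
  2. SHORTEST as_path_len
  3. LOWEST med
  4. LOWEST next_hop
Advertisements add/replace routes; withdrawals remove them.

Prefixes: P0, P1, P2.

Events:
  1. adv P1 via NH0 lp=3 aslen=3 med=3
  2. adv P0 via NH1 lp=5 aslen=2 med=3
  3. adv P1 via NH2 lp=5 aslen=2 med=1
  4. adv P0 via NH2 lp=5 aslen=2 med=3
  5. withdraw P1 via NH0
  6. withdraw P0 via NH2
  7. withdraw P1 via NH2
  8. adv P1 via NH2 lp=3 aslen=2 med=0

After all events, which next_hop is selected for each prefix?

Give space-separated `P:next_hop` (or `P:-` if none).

Op 1: best P0=- P1=NH0 P2=-
Op 2: best P0=NH1 P1=NH0 P2=-
Op 3: best P0=NH1 P1=NH2 P2=-
Op 4: best P0=NH1 P1=NH2 P2=-
Op 5: best P0=NH1 P1=NH2 P2=-
Op 6: best P0=NH1 P1=NH2 P2=-
Op 7: best P0=NH1 P1=- P2=-
Op 8: best P0=NH1 P1=NH2 P2=-

Answer: P0:NH1 P1:NH2 P2:-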